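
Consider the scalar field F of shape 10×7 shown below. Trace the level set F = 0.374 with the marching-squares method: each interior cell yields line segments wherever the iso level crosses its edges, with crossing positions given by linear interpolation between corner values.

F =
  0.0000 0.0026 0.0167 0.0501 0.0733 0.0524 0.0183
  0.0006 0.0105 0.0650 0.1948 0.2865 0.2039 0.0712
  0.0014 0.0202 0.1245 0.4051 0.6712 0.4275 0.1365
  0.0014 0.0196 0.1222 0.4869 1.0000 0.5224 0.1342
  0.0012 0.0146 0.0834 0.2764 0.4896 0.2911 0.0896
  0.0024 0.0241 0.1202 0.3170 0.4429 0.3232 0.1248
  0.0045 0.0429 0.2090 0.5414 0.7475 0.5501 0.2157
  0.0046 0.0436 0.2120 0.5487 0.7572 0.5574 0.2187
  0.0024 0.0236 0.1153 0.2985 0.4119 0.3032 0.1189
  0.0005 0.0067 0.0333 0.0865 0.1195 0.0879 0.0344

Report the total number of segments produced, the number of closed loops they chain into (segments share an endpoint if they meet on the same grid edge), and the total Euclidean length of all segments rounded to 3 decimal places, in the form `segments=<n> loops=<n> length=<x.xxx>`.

cell (1,2): code 0100 → (1.852,3.000)–(2.000,2.889)
cell (1,3): code 1100 → (1.227,4.000)–(1.852,3.000)
cell (1,4): code 1100 → (1.761,5.000)–(1.227,4.000)
cell (1,5): code 1000 → (2.000,5.184)–(1.761,5.000)
cell (2,2): code 0110 → (2.000,2.889)–(3.000,2.690)
cell (2,5): code 1001 → (3.000,5.382)–(2.000,5.184)
cell (3,2): code 0010 → (3.000,2.690)–(3.536,3.000)
cell (3,3): code 0111 → (3.536,3.000)–(4.000,3.458)
cell (3,4): code 1011 → (4.000,4.582)–(3.642,5.000)
cell (3,5): code 0001 → (3.642,5.000)–(3.000,5.382)
cell (4,3): code 0110 → (4.000,3.458)–(5.000,3.453)
cell (4,4): code 1001 → (5.000,4.576)–(4.000,4.582)
cell (5,2): code 0100 → (5.254,3.000)–(6.000,2.496)
cell (5,3): code 1110 → (5.000,3.453)–(5.254,3.000)
cell (5,4): code 1101 → (5.224,5.000)–(5.000,4.576)
cell (5,5): code 1000 → (6.000,5.527)–(5.224,5.000)
cell (6,2): code 0110 → (6.000,2.496)–(7.000,2.481)
cell (6,5): code 1001 → (7.000,5.541)–(6.000,5.527)
cell (7,2): code 0010 → (7.000,2.481)–(7.698,3.000)
cell (7,3): code 0111 → (7.698,3.000)–(8.000,3.666)
cell (7,4): code 1011 → (8.000,4.349)–(7.721,5.000)
cell (7,5): code 0001 → (7.721,5.000)–(7.000,5.541)
cell (8,3): code 0010 → (8.000,3.666)–(8.130,4.000)
cell (8,4): code 0001 → (8.130,4.000)–(8.000,4.349)
total: 24 segments, chained into 1 closed loop(s), length Σ = 18.185011

segments=24 loops=1 length=18.185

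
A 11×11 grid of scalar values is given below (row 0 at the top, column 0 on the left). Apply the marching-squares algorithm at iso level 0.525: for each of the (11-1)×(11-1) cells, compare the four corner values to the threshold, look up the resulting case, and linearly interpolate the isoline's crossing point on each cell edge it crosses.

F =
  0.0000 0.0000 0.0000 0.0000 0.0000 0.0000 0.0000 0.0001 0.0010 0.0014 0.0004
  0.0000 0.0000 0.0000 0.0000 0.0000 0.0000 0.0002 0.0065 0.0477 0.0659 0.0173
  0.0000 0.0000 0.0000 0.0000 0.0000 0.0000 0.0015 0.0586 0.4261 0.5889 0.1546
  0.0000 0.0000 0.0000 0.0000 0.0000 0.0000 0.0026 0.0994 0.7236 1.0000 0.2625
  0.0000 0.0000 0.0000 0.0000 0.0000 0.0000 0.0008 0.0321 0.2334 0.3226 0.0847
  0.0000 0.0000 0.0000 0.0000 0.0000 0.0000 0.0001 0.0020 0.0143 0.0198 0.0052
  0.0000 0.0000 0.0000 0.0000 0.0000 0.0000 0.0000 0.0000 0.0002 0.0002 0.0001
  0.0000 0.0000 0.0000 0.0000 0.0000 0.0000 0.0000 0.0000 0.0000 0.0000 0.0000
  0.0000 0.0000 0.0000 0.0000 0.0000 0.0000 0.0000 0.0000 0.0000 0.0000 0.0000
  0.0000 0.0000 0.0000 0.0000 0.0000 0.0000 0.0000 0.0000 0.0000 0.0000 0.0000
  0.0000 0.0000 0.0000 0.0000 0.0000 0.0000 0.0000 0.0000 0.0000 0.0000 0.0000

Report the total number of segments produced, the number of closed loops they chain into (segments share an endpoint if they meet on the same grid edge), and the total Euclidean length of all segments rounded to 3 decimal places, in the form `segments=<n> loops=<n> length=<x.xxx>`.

segments=8 loops=1 length=5.661

cell (1,8): code 0100 → (1.878,9.000)–(2.000,8.607)
cell (1,9): code 1000 → (2.000,9.147)–(1.878,9.000)
cell (2,7): code 0100 → (2.332,8.000)–(3.000,7.682)
cell (2,8): code 1110 → (2.000,8.607)–(2.332,8.000)
cell (2,9): code 1001 → (3.000,9.644)–(2.000,9.147)
cell (3,7): code 0010 → (3.000,7.682)–(3.405,8.000)
cell (3,8): code 0011 → (3.405,8.000)–(3.701,9.000)
cell (3,9): code 0001 → (3.701,9.000)–(3.000,9.644)
total: 8 segments, chained into 1 closed loop(s), length Σ = 5.661171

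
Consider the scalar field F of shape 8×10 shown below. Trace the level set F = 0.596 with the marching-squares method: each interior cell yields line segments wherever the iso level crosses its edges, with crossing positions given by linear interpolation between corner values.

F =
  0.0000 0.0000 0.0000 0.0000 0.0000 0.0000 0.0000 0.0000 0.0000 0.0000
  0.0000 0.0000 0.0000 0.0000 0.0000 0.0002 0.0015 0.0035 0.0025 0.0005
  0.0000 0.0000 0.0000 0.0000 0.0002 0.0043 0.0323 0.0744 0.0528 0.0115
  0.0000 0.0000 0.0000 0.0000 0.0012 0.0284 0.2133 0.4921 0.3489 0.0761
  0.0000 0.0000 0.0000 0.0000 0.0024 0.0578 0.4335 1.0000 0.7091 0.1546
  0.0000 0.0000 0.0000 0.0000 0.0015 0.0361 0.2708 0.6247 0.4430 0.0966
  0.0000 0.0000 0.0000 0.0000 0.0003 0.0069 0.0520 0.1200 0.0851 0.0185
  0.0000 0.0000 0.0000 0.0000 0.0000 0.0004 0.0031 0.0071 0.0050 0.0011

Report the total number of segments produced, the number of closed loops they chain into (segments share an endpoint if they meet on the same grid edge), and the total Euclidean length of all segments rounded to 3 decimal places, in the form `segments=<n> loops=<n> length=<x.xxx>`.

segments=8 loops=1 length=5.494

cell (3,6): code 0100 → (3.205,7.000)–(4.000,6.287)
cell (3,7): code 1100 → (3.686,8.000)–(3.205,7.000)
cell (3,8): code 1000 → (4.000,8.204)–(3.686,8.000)
cell (4,6): code 0110 → (4.000,6.287)–(5.000,6.919)
cell (4,7): code 1011 → (5.000,7.158)–(4.425,8.000)
cell (4,8): code 0001 → (4.425,8.000)–(4.000,8.204)
cell (5,6): code 0010 → (5.000,6.919)–(5.057,7.000)
cell (5,7): code 0001 → (5.057,7.000)–(5.000,7.158)
total: 8 segments, chained into 1 closed loop(s), length Σ = 5.493585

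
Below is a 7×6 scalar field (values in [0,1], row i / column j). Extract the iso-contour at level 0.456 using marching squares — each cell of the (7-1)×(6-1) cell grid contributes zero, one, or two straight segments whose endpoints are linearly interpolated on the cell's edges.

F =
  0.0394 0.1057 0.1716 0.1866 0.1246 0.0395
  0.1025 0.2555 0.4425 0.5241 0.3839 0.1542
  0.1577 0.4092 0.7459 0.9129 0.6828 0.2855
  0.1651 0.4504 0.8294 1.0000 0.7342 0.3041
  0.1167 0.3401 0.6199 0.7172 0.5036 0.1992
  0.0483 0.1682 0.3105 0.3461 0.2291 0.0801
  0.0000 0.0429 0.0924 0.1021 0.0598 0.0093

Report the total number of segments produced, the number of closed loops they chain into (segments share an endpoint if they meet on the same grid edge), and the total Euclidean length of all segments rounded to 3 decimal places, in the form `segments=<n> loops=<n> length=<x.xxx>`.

cell (0,2): code 0100 → (0.798,3.000)–(1.000,2.165)
cell (0,3): code 1000 → (1.000,3.486)–(0.798,3.000)
cell (1,1): code 0100 → (1.044,2.000)–(2.000,1.139)
cell (1,2): code 1110 → (1.000,2.165)–(1.044,2.000)
cell (1,3): code 1101 → (1.241,4.000)–(1.000,3.486)
cell (1,4): code 1000 → (2.000,4.571)–(1.241,4.000)
cell (2,1): code 0110 → (2.000,1.139)–(3.000,1.015)
cell (2,4): code 1001 → (3.000,4.647)–(2.000,4.571)
cell (3,1): code 0110 → (3.000,1.015)–(4.000,1.414)
cell (3,4): code 1001 → (4.000,4.156)–(3.000,4.647)
cell (4,1): code 0010 → (4.000,1.414)–(4.530,2.000)
cell (4,2): code 0011 → (4.530,2.000)–(4.704,3.000)
cell (4,3): code 0011 → (4.704,3.000)–(4.173,4.000)
cell (4,4): code 0001 → (4.173,4.000)–(4.000,4.156)
total: 14 segments, chained into 1 closed loop(s), length Σ = 11.731168

segments=14 loops=1 length=11.731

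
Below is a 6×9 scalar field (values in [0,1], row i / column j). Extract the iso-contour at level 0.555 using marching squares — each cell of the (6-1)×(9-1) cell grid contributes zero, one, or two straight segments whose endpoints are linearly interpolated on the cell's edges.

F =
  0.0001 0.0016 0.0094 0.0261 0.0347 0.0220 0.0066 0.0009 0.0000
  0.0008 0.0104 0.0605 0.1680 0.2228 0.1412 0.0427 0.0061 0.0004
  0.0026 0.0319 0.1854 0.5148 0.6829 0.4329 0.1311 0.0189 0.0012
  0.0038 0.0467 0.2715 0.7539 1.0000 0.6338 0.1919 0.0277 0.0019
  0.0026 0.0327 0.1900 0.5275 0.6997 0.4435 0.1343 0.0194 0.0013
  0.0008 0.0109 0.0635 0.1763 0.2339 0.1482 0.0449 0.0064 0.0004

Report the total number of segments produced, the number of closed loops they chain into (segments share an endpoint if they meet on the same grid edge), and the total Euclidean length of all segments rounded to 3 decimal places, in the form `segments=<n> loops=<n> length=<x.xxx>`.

segments=12 loops=1 length=7.716

cell (1,3): code 0100 → (1.722,4.000)–(2.000,3.239)
cell (1,4): code 1000 → (2.000,4.512)–(1.722,4.000)
cell (2,2): code 0100 → (2.168,3.000)–(3.000,2.588)
cell (2,3): code 1110 → (2.000,3.239)–(2.168,3.000)
cell (2,4): code 1101 → (2.608,5.000)–(2.000,4.512)
cell (2,5): code 1000 → (3.000,5.178)–(2.608,5.000)
cell (3,2): code 0010 → (3.000,2.588)–(3.879,3.000)
cell (3,3): code 0111 → (3.879,3.000)–(4.000,3.160)
cell (3,4): code 1011 → (4.000,4.565)–(3.414,5.000)
cell (3,5): code 0001 → (3.414,5.000)–(3.000,5.178)
cell (4,3): code 0010 → (4.000,3.160)–(4.311,4.000)
cell (4,4): code 0001 → (4.311,4.000)–(4.000,4.565)
total: 12 segments, chained into 1 closed loop(s), length Σ = 7.715928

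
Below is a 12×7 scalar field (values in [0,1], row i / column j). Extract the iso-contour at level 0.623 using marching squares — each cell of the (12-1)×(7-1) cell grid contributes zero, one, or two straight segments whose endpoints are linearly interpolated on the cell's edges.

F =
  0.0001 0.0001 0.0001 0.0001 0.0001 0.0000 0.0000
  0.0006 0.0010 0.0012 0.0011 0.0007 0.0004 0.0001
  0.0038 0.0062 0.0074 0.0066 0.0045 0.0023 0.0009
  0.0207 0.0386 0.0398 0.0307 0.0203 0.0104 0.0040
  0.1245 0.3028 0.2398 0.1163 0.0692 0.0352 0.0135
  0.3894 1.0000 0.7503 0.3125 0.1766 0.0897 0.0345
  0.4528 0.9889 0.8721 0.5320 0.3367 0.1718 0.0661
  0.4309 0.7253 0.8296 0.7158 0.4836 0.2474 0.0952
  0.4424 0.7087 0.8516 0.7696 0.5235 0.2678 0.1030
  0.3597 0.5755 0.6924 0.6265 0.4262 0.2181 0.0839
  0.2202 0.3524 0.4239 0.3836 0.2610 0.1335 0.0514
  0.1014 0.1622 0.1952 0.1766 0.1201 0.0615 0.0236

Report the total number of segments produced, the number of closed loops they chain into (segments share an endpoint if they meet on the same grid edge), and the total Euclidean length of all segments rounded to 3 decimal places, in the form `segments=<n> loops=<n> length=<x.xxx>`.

segments=16 loops=1 length=12.736

cell (4,0): code 0100 → (4.459,1.000)–(5.000,0.383)
cell (4,1): code 1100 → (4.751,2.000)–(4.459,1.000)
cell (4,2): code 1000 → (5.000,2.291)–(4.751,2.000)
cell (5,0): code 0110 → (5.000,0.383)–(6.000,0.317)
cell (5,2): code 1001 → (6.000,2.732)–(5.000,2.291)
cell (6,0): code 0110 → (6.000,0.317)–(7.000,0.653)
cell (6,2): code 1101 → (6.495,3.000)–(6.000,2.732)
cell (6,3): code 1000 → (7.000,3.400)–(6.495,3.000)
cell (7,0): code 0110 → (7.000,0.653)–(8.000,0.678)
cell (7,3): code 1001 → (8.000,3.596)–(7.000,3.400)
cell (8,0): code 0010 → (8.000,0.678)–(8.643,1.000)
cell (8,1): code 0111 → (8.643,1.000)–(9.000,1.406)
cell (8,3): code 1001 → (9.000,3.017)–(8.000,3.596)
cell (9,1): code 0010 → (9.000,1.406)–(9.258,2.000)
cell (9,2): code 0011 → (9.258,2.000)–(9.014,3.000)
cell (9,3): code 0001 → (9.014,3.000)–(9.000,3.017)
total: 16 segments, chained into 1 closed loop(s), length Σ = 12.736030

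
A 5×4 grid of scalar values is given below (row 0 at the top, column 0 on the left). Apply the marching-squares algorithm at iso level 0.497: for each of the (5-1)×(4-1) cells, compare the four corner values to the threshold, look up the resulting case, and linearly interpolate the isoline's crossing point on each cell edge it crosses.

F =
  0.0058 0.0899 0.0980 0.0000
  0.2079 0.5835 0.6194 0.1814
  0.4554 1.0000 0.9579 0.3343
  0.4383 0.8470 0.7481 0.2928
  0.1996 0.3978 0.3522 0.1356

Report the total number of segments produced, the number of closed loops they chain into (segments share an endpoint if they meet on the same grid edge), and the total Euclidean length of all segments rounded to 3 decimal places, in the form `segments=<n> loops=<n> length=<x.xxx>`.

cell (0,0): code 0100 → (0.825,1.000)–(1.000,0.770)
cell (0,1): code 1100 → (0.765,2.000)–(0.825,1.000)
cell (0,2): code 1000 → (1.000,2.279)–(0.765,2.000)
cell (1,0): code 0110 → (1.000,0.770)–(2.000,0.076)
cell (1,2): code 1001 → (2.000,2.739)–(1.000,2.279)
cell (2,0): code 0110 → (2.000,0.076)–(3.000,0.144)
cell (2,2): code 1001 → (3.000,2.552)–(2.000,2.739)
cell (3,0): code 0010 → (3.000,0.144)–(3.779,1.000)
cell (3,1): code 0011 → (3.779,1.000)–(3.634,2.000)
cell (3,2): code 0001 → (3.634,2.000)–(3.000,2.552)
total: 10 segments, chained into 1 closed loop(s), length Σ = 9.001970

segments=10 loops=1 length=9.002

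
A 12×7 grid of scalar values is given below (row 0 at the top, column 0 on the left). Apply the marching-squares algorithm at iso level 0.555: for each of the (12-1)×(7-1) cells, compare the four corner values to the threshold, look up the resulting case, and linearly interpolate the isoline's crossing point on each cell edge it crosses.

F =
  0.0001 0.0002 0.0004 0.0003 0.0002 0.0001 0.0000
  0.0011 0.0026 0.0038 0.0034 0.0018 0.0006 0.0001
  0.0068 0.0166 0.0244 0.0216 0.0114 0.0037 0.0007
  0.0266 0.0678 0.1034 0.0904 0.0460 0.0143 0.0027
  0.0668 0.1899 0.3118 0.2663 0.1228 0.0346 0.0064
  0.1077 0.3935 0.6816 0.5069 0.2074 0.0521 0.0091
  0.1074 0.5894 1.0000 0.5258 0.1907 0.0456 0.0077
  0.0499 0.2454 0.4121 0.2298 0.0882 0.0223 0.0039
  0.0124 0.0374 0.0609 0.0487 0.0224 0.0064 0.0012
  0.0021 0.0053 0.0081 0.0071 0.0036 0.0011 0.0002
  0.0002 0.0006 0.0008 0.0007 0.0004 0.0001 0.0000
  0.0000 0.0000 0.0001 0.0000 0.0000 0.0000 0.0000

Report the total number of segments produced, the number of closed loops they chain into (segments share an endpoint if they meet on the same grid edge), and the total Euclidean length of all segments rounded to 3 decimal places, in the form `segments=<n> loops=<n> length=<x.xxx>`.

cell (4,1): code 0100 → (4.658,2.000)–(5.000,1.561)
cell (4,2): code 1000 → (5.000,2.725)–(4.658,2.000)
cell (5,0): code 0100 → (5.824,1.000)–(6.000,0.929)
cell (5,1): code 1110 → (5.000,1.561)–(5.824,1.000)
cell (5,2): code 1001 → (6.000,2.938)–(5.000,2.725)
cell (6,0): code 0010 → (6.000,0.929)–(6.100,1.000)
cell (6,1): code 0011 → (6.100,1.000)–(6.757,2.000)
cell (6,2): code 0001 → (6.757,2.000)–(6.000,2.938)
total: 8 segments, chained into 1 closed loop(s), length Σ = 6.092564

segments=8 loops=1 length=6.093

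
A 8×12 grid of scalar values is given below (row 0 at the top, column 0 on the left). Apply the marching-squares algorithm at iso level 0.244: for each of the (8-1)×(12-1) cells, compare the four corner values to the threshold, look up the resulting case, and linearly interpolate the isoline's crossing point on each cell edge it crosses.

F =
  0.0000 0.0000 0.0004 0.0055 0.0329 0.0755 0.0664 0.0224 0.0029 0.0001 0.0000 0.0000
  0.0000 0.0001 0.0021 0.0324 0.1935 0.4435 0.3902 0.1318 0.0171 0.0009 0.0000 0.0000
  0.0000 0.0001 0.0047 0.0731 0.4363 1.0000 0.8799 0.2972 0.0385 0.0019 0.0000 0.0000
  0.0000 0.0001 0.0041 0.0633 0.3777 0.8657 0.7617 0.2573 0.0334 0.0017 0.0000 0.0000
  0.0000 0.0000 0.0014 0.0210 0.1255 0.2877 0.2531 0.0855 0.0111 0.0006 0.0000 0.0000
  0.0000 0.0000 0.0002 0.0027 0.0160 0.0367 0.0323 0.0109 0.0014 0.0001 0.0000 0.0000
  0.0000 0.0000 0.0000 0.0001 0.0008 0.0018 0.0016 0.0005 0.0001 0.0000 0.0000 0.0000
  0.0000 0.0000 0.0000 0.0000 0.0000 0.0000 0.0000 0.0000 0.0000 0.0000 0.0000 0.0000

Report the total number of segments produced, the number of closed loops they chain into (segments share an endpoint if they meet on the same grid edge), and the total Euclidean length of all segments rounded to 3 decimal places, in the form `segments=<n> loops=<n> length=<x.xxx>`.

segments=16 loops=1 length=11.503

cell (0,4): code 0100 → (0.458,5.000)–(1.000,4.202)
cell (0,5): code 1100 → (0.548,6.000)–(0.458,5.000)
cell (0,6): code 1000 → (1.000,6.566)–(0.548,6.000)
cell (1,3): code 0100 → (1.208,4.000)–(2.000,3.471)
cell (1,4): code 1110 → (1.000,4.202)–(1.208,4.000)
cell (1,6): code 1101 → (1.678,7.000)–(1.000,6.566)
cell (1,7): code 1000 → (2.000,7.206)–(1.678,7.000)
cell (2,3): code 0110 → (2.000,3.471)–(3.000,3.575)
cell (2,7): code 1001 → (3.000,7.059)–(2.000,7.206)
cell (3,3): code 0010 → (3.000,3.575)–(3.530,4.000)
cell (3,4): code 0111 → (3.530,4.000)–(4.000,4.731)
cell (3,6): code 1011 → (4.000,6.054)–(3.077,7.000)
cell (3,7): code 0001 → (3.077,7.000)–(3.000,7.059)
cell (4,4): code 0010 → (4.000,4.731)–(4.174,5.000)
cell (4,5): code 0011 → (4.174,5.000)–(4.041,6.000)
cell (4,6): code 0001 → (4.041,6.000)–(4.000,6.054)
total: 16 segments, chained into 1 closed loop(s), length Σ = 11.503298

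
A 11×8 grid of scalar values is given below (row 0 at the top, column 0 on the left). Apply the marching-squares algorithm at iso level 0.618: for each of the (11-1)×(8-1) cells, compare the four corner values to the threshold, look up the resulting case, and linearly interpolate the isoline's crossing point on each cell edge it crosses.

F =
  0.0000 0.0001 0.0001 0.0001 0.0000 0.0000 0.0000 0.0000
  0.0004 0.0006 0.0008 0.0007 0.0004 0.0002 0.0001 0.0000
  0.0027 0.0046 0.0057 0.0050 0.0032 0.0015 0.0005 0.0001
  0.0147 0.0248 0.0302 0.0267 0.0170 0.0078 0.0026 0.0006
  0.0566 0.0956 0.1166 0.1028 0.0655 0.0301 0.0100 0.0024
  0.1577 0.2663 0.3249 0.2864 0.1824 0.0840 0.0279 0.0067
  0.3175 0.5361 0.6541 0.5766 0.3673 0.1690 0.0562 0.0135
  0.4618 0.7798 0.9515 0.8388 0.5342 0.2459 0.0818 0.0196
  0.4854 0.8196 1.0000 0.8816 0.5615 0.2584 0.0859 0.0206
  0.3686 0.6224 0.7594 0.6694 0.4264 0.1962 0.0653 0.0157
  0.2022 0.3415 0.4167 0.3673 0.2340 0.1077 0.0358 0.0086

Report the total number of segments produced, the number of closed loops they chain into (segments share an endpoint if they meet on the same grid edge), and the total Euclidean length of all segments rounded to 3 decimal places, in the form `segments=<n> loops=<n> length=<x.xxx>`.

segments=14 loops=1 length=10.820

cell (5,1): code 0100 → (5.890,2.000)–(6.000,1.694)
cell (5,2): code 1000 → (6.000,2.466)–(5.890,2.000)
cell (6,0): code 0100 → (6.336,1.000)–(7.000,0.491)
cell (6,1): code 1110 → (6.000,1.694)–(6.336,1.000)
cell (6,2): code 1101 → (6.158,3.000)–(6.000,2.466)
cell (6,3): code 1000 → (7.000,3.725)–(6.158,3.000)
cell (7,0): code 0110 → (7.000,0.491)–(8.000,0.397)
cell (7,3): code 1001 → (8.000,3.823)–(7.000,3.725)
cell (8,0): code 0110 → (8.000,0.397)–(9.000,0.983)
cell (8,3): code 1001 → (9.000,3.212)–(8.000,3.823)
cell (9,0): code 0010 → (9.000,0.983)–(9.016,1.000)
cell (9,1): code 0011 → (9.016,1.000)–(9.413,2.000)
cell (9,2): code 0011 → (9.413,2.000)–(9.170,3.000)
cell (9,3): code 0001 → (9.170,3.000)–(9.000,3.212)
total: 14 segments, chained into 1 closed loop(s), length Σ = 10.819709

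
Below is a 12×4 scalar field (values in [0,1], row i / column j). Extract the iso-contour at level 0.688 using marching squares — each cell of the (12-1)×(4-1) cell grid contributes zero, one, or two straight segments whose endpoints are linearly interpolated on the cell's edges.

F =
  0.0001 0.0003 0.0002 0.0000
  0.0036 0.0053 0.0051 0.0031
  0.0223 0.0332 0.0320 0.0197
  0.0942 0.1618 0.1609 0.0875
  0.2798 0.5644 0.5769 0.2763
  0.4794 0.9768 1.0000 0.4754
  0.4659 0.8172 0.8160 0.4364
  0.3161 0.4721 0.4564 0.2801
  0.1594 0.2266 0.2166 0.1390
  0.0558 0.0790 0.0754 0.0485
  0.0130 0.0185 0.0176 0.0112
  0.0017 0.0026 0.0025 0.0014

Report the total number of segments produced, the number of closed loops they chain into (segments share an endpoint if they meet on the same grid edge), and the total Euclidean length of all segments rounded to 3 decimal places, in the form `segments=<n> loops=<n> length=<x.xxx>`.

segments=8 loops=1 length=6.928

cell (4,0): code 0100 → (4.300,1.000)–(5.000,0.419)
cell (4,1): code 1100 → (4.263,2.000)–(4.300,1.000)
cell (4,2): code 1000 → (5.000,2.595)–(4.263,2.000)
cell (5,0): code 0110 → (5.000,0.419)–(6.000,0.632)
cell (5,2): code 1001 → (6.000,2.337)–(5.000,2.595)
cell (6,0): code 0010 → (6.000,0.632)–(6.374,1.000)
cell (6,1): code 0011 → (6.374,1.000)–(6.356,2.000)
cell (6,2): code 0001 → (6.356,2.000)–(6.000,2.337)
total: 8 segments, chained into 1 closed loop(s), length Σ = 6.928054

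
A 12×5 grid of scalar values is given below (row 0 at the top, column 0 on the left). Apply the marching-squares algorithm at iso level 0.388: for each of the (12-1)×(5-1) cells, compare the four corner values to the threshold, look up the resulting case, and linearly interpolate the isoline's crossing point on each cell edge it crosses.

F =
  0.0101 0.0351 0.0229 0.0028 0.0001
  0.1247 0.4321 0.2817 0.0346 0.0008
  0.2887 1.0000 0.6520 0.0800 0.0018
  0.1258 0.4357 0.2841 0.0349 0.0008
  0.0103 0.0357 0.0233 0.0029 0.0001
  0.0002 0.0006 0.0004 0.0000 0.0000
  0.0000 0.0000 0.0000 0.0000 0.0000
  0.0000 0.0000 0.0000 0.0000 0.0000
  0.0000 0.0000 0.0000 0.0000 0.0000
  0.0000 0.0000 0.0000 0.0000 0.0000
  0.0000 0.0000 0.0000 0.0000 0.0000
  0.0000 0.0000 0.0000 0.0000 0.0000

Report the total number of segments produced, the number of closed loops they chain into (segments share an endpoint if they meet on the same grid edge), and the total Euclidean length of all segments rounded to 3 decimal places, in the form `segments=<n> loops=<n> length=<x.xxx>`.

segments=10 loops=1 length=6.688

cell (0,0): code 0100 → (0.889,1.000)–(1.000,0.857)
cell (0,1): code 1000 → (1.000,1.293)–(0.889,1.000)
cell (1,0): code 0110 → (1.000,0.857)–(2.000,0.140)
cell (1,1): code 1101 → (1.287,2.000)–(1.000,1.293)
cell (1,2): code 1000 → (2.000,2.462)–(1.287,2.000)
cell (2,0): code 0110 → (2.000,0.140)–(3.000,0.846)
cell (2,1): code 1011 → (3.000,1.315)–(2.718,2.000)
cell (2,2): code 0001 → (2.718,2.000)–(2.000,2.462)
cell (3,0): code 0010 → (3.000,0.846)–(3.119,1.000)
cell (3,1): code 0001 → (3.119,1.000)–(3.000,1.315)
total: 10 segments, chained into 1 closed loop(s), length Σ = 6.687621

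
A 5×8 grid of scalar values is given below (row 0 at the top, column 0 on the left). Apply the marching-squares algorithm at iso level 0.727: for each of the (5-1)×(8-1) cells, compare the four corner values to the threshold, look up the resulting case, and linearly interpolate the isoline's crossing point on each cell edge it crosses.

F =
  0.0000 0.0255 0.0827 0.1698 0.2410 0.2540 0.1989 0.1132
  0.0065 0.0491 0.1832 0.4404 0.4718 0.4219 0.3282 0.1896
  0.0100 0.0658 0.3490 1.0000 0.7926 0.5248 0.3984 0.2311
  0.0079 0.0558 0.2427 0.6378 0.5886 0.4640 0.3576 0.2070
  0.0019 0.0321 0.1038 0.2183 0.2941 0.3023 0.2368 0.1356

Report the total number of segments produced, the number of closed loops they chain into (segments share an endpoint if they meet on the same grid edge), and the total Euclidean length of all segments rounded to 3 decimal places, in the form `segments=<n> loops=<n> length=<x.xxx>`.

cell (1,2): code 0100 → (1.512,3.000)–(2.000,2.581)
cell (1,3): code 1100 → (1.796,4.000)–(1.512,3.000)
cell (1,4): code 1000 → (2.000,4.245)–(1.796,4.000)
cell (2,2): code 0010 → (2.000,2.581)–(2.754,3.000)
cell (2,3): code 0011 → (2.754,3.000)–(2.322,4.000)
cell (2,4): code 0001 → (2.322,4.000)–(2.000,4.245)
total: 6 segments, chained into 1 closed loop(s), length Σ = 4.357940

segments=6 loops=1 length=4.358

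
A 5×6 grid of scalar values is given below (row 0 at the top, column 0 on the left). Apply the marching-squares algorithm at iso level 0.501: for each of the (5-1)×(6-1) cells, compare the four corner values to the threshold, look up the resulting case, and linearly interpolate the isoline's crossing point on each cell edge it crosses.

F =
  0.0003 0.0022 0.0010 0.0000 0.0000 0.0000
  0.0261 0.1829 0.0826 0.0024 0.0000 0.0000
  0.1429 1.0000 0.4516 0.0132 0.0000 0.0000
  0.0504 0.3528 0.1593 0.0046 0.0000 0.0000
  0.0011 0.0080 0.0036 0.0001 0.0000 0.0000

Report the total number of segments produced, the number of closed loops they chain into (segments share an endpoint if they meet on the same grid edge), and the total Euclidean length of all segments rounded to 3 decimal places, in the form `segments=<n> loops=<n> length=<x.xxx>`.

segments=4 loops=1 length=4.098

cell (1,0): code 0100 → (1.389,1.000)–(2.000,0.418)
cell (1,1): code 1000 → (2.000,1.910)–(1.389,1.000)
cell (2,0): code 0010 → (2.000,0.418)–(2.771,1.000)
cell (2,1): code 0001 → (2.771,1.000)–(2.000,1.910)
total: 4 segments, chained into 1 closed loop(s), length Σ = 4.098385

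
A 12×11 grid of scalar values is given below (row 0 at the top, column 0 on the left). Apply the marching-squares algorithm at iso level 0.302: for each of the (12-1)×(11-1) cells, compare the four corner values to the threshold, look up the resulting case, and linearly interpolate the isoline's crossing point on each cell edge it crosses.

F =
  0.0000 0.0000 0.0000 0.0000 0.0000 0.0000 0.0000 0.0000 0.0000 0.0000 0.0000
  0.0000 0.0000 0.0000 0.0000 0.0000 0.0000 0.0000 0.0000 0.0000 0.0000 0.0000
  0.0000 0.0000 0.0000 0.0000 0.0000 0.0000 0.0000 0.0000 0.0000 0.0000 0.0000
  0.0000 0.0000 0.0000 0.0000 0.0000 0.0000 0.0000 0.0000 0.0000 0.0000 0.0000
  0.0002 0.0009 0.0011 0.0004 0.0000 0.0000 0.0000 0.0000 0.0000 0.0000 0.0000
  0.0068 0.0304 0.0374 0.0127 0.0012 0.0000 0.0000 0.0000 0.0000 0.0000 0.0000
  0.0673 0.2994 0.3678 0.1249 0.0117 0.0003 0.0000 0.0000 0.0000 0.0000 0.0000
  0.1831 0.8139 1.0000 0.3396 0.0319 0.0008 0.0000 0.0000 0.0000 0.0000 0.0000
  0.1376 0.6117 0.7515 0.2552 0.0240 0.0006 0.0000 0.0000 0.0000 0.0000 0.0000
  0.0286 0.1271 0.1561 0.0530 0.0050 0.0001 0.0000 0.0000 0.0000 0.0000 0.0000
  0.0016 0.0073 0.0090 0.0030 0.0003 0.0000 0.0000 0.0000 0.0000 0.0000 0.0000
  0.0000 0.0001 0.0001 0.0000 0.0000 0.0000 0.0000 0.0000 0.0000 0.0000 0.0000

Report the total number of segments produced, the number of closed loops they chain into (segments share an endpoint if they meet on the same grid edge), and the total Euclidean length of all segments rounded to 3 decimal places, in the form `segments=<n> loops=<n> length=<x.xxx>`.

cell (5,1): code 0100 → (5.801,2.000)–(6.000,1.038)
cell (5,2): code 1000 → (6.000,2.271)–(5.801,2.000)
cell (6,0): code 0100 → (6.005,1.000)–(7.000,0.188)
cell (6,1): code 1110 → (6.000,1.038)–(6.005,1.000)
cell (6,2): code 1101 → (6.825,3.000)–(6.000,2.271)
cell (6,3): code 1000 → (7.000,3.122)–(6.825,3.000)
cell (7,0): code 0110 → (7.000,0.188)–(8.000,0.347)
cell (7,2): code 1011 → (8.000,2.906)–(7.445,3.000)
cell (7,3): code 0001 → (7.445,3.000)–(7.000,3.122)
cell (8,0): code 0010 → (8.000,0.347)–(8.639,1.000)
cell (8,1): code 0011 → (8.639,1.000)–(8.755,2.000)
cell (8,2): code 0001 → (8.755,2.000)–(8.000,2.906)
total: 12 segments, chained into 1 closed loop(s), length Σ = 9.091848

segments=12 loops=1 length=9.092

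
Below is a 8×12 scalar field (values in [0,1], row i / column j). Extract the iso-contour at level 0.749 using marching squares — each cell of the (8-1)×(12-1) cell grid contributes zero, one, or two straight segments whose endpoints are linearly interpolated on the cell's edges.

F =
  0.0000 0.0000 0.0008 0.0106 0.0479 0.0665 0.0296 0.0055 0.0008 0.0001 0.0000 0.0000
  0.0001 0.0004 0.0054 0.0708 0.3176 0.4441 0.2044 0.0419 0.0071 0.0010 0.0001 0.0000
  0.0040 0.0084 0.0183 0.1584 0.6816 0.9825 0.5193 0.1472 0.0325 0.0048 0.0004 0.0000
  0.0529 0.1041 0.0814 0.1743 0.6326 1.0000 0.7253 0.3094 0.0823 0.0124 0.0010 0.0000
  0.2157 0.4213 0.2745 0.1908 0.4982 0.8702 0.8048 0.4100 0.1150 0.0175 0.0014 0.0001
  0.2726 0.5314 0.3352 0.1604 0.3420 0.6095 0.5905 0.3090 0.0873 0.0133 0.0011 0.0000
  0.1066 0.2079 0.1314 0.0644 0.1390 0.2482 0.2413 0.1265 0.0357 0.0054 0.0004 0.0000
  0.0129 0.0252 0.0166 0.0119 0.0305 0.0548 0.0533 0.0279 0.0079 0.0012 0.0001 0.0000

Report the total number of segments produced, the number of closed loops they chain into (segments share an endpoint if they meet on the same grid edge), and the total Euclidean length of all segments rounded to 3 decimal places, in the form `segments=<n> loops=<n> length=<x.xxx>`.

segments=10 loops=1 length=7.612

cell (1,4): code 0100 → (1.566,5.000)–(2.000,4.224)
cell (1,5): code 1000 → (2.000,5.504)–(1.566,5.000)
cell (2,4): code 0110 → (2.000,4.224)–(3.000,4.317)
cell (2,5): code 1001 → (3.000,5.914)–(2.000,5.504)
cell (3,4): code 0110 → (3.000,4.317)–(4.000,4.674)
cell (3,5): code 1101 → (3.298,6.000)–(3.000,5.914)
cell (3,6): code 1000 → (4.000,6.141)–(3.298,6.000)
cell (4,4): code 0010 → (4.000,4.674)–(4.465,5.000)
cell (4,5): code 0011 → (4.465,5.000)–(4.260,6.000)
cell (4,6): code 0001 → (4.260,6.000)–(4.000,6.141)
total: 10 segments, chained into 1 closed loop(s), length Σ = 7.611834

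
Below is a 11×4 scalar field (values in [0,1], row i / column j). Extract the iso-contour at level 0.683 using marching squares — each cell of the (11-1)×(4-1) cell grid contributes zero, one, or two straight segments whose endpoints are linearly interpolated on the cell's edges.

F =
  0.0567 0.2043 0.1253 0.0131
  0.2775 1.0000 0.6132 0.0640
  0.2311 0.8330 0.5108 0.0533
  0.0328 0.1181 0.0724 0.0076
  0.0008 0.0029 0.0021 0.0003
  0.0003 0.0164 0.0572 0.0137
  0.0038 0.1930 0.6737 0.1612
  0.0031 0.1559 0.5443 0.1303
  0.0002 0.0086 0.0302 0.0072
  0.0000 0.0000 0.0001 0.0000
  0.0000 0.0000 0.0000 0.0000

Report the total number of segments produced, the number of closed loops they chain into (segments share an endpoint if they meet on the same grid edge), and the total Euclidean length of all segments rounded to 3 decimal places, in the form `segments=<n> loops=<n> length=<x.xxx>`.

segments=6 loops=1 length=4.419

cell (0,0): code 0100 → (0.602,1.000)–(1.000,0.561)
cell (0,1): code 1000 → (1.000,1.820)–(0.602,1.000)
cell (1,0): code 0110 → (1.000,0.561)–(2.000,0.751)
cell (1,1): code 1001 → (2.000,1.466)–(1.000,1.820)
cell (2,0): code 0010 → (2.000,0.751)–(2.210,1.000)
cell (2,1): code 0001 → (2.210,1.000)–(2.000,1.466)
total: 6 segments, chained into 1 closed loop(s), length Σ = 4.418921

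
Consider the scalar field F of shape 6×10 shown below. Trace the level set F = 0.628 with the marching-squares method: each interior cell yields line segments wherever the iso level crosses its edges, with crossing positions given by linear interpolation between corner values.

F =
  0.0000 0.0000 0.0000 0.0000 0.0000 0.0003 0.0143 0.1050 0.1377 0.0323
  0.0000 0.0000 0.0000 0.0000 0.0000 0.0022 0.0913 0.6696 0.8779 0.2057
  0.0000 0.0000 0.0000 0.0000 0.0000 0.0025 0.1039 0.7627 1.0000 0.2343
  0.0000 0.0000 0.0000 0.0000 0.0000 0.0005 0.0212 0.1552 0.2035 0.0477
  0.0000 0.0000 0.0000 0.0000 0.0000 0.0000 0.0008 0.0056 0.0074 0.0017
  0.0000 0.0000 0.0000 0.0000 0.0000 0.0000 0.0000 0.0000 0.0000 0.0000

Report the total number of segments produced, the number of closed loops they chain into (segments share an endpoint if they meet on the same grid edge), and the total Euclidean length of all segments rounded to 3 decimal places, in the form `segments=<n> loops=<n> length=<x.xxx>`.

cell (0,6): code 0100 → (0.926,7.000)–(1.000,6.928)
cell (0,7): code 1100 → (0.662,8.000)–(0.926,7.000)
cell (0,8): code 1000 → (1.000,8.372)–(0.662,8.000)
cell (1,6): code 0110 → (1.000,6.928)–(2.000,6.796)
cell (1,8): code 1001 → (2.000,8.486)–(1.000,8.372)
cell (2,6): code 0010 → (2.000,6.796)–(2.222,7.000)
cell (2,7): code 0011 → (2.222,7.000)–(2.467,8.000)
cell (2,8): code 0001 → (2.467,8.000)–(2.000,8.486)
total: 8 segments, chained into 1 closed loop(s), length Σ = 5.659804

segments=8 loops=1 length=5.660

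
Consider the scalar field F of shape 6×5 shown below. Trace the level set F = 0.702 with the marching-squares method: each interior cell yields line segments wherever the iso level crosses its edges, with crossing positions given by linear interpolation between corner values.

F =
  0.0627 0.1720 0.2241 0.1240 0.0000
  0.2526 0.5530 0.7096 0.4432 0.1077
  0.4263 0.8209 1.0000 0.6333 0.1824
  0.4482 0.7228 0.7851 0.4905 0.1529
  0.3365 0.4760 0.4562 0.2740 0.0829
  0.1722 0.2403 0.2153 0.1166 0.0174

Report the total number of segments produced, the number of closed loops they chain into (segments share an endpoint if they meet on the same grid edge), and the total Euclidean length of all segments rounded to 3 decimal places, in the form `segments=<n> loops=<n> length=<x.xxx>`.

segments=10 loops=1 length=6.656

cell (0,1): code 0100 → (0.984,2.000)–(1.000,1.951)
cell (0,2): code 1000 → (1.000,2.029)–(0.984,2.000)
cell (1,0): code 0100 → (1.556,1.000)–(2.000,0.699)
cell (1,1): code 1110 → (1.000,1.951)–(1.556,1.000)
cell (1,2): code 1001 → (2.000,2.813)–(1.000,2.029)
cell (2,0): code 0110 → (2.000,0.699)–(3.000,0.924)
cell (2,2): code 1001 → (3.000,2.282)–(2.000,2.813)
cell (3,0): code 0010 → (3.000,0.924)–(3.084,1.000)
cell (3,1): code 0011 → (3.084,1.000)–(3.253,2.000)
cell (3,2): code 0001 → (3.253,2.000)–(3.000,2.282)
total: 10 segments, chained into 1 closed loop(s), length Σ = 6.656091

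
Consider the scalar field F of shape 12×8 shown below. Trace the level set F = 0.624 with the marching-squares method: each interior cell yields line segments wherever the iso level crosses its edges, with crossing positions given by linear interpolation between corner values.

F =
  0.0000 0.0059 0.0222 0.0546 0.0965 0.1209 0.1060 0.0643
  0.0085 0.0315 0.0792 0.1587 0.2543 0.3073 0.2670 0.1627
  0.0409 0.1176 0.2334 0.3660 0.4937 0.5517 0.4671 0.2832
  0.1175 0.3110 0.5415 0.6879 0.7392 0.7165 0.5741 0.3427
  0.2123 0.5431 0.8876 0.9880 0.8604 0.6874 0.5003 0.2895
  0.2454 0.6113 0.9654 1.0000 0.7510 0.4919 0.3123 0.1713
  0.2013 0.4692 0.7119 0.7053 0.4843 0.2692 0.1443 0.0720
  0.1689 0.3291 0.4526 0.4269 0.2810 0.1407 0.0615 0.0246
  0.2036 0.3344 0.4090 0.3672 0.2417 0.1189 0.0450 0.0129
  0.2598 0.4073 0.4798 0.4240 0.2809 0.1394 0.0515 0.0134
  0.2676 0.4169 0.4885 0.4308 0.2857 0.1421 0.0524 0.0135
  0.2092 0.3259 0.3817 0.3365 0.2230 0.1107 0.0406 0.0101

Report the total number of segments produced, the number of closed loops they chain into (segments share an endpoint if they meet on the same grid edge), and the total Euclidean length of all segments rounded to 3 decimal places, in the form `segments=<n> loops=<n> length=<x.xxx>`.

segments=16 loops=1 length=13.090

cell (2,2): code 0100 → (2.801,3.000)–(3.000,2.564)
cell (2,3): code 1100 → (2.531,4.000)–(2.801,3.000)
cell (2,4): code 1100 → (2.439,5.000)–(2.531,4.000)
cell (2,5): code 1000 → (3.000,5.650)–(2.439,5.000)
cell (3,1): code 0100 → (3.238,2.000)–(4.000,1.235)
cell (3,2): code 1110 → (3.000,2.564)–(3.238,2.000)
cell (3,5): code 1001 → (4.000,5.339)–(3.000,5.650)
cell (4,1): code 0110 → (4.000,1.235)–(5.000,1.036)
cell (4,4): code 1011 → (5.000,4.490)–(4.324,5.000)
cell (4,5): code 0001 → (4.324,5.000)–(4.000,5.339)
cell (5,1): code 0110 → (5.000,1.036)–(6.000,1.638)
cell (5,3): code 1011 → (6.000,3.368)–(5.476,4.000)
cell (5,4): code 0001 → (5.476,4.000)–(5.000,4.490)
cell (6,1): code 0010 → (6.000,1.638)–(6.339,2.000)
cell (6,2): code 0011 → (6.339,2.000)–(6.292,3.000)
cell (6,3): code 0001 → (6.292,3.000)–(6.000,3.368)
total: 16 segments, chained into 1 closed loop(s), length Σ = 13.090350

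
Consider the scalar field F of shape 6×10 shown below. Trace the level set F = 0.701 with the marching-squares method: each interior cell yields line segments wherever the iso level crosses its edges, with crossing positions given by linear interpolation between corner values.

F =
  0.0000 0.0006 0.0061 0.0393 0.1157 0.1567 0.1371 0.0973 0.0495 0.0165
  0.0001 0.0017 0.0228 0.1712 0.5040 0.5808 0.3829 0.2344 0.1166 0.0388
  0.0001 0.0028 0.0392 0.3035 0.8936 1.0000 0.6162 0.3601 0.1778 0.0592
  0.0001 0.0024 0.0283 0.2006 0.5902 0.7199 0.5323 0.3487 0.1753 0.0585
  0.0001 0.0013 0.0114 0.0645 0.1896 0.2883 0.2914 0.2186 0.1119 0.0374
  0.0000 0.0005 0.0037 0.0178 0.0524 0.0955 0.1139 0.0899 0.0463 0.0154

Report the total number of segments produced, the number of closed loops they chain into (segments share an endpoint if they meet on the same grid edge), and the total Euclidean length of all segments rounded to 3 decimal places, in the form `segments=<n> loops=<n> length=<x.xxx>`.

segments=8 loops=1 length=5.786

cell (1,3): code 0100 → (1.506,4.000)–(2.000,3.674)
cell (1,4): code 1100 → (1.287,5.000)–(1.506,4.000)
cell (1,5): code 1000 → (2.000,5.779)–(1.287,5.000)
cell (2,3): code 0010 → (2.000,3.674)–(2.635,4.000)
cell (2,4): code 0111 → (2.635,4.000)–(3.000,4.854)
cell (2,5): code 1001 → (3.000,5.101)–(2.000,5.779)
cell (3,4): code 0010 → (3.000,4.854)–(3.044,5.000)
cell (3,5): code 0001 → (3.044,5.000)–(3.000,5.101)
total: 8 segments, chained into 1 closed loop(s), length Σ = 5.785526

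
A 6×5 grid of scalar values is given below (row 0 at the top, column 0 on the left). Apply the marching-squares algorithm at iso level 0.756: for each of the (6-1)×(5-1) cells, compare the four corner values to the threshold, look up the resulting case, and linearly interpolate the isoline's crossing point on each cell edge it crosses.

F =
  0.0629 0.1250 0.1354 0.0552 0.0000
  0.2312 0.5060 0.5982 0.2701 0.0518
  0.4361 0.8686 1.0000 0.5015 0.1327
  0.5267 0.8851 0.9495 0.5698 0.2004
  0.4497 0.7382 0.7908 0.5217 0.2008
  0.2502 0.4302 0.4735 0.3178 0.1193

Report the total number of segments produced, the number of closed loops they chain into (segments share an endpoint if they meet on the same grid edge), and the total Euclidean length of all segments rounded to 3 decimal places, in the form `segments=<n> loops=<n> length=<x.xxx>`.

cell (1,0): code 0100 → (1.689,1.000)–(2.000,0.740)
cell (1,1): code 1100 → (1.393,2.000)–(1.689,1.000)
cell (1,2): code 1000 → (2.000,2.489)–(1.393,2.000)
cell (2,0): code 0110 → (2.000,0.740)–(3.000,0.640)
cell (2,2): code 1001 → (3.000,2.510)–(2.000,2.489)
cell (3,0): code 0010 → (3.000,0.640)–(3.879,1.000)
cell (3,1): code 0111 → (3.879,1.000)–(4.000,1.338)
cell (3,2): code 1001 → (4.000,2.129)–(3.000,2.510)
cell (4,1): code 0010 → (4.000,1.338)–(4.110,2.000)
cell (4,2): code 0001 → (4.110,2.000)–(4.000,2.129)
total: 10 segments, chained into 1 closed loop(s), length Σ = 7.452765

segments=10 loops=1 length=7.453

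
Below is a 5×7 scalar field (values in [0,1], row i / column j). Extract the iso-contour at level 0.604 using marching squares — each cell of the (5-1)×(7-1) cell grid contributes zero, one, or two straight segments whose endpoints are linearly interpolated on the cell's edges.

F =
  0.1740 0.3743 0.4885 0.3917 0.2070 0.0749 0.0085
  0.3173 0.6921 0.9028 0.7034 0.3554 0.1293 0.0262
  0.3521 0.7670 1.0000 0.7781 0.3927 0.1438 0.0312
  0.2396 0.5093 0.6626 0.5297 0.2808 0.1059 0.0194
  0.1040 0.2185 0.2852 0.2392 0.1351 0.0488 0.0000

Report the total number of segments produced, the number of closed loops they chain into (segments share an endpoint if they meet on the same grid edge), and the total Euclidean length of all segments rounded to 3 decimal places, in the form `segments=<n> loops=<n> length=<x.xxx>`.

cell (0,0): code 0100 → (0.723,1.000)–(1.000,0.765)
cell (0,1): code 1100 → (0.279,2.000)–(0.723,1.000)
cell (0,2): code 1100 → (0.681,3.000)–(0.279,2.000)
cell (0,3): code 1000 → (1.000,3.286)–(0.681,3.000)
cell (1,0): code 0110 → (1.000,0.765)–(2.000,0.607)
cell (1,3): code 1001 → (2.000,3.452)–(1.000,3.286)
cell (2,0): code 0010 → (2.000,0.607)–(2.633,1.000)
cell (2,1): code 0111 → (2.633,1.000)–(3.000,1.618)
cell (2,2): code 1011 → (3.000,2.441)–(2.701,3.000)
cell (2,3): code 0001 → (2.701,3.000)–(2.000,3.452)
cell (3,1): code 0010 → (3.000,1.618)–(3.155,2.000)
cell (3,2): code 0001 → (3.155,2.000)–(3.000,2.441)
total: 12 segments, chained into 1 closed loop(s), length Σ = 8.801030

segments=12 loops=1 length=8.801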